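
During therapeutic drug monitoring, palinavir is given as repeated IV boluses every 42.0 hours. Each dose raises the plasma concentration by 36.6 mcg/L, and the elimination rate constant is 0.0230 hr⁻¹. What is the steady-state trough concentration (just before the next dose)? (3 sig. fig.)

Fraction remaining after one interval: e^(−kτ) = e^(−0.02300 × 42.0) = 0.3806
R = 1 / (1 − 0.3806) = 1.614
Css,max = 36.6 × 1.614 = 59.09 mcg/L
Css,min = Css,max × e^(−kτ) = 59.09 × 0.3806 ≈ 22.5 mcg/L

22.5 mcg/L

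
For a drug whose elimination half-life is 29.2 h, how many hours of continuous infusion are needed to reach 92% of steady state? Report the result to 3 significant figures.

106 hours

k = ln 2 / 29.2 = 0.02374 h⁻¹
f = 1 − e^(−kt)  ⇒  t = −ln(1 − f) / k
t = −ln(1 − 0.92) / 0.02374 = 2.526 / 0.02374 ≈ 106 hours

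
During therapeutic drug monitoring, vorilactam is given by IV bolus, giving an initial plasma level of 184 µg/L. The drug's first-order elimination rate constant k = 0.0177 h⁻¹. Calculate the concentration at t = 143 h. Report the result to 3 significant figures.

C(t) = C₀ e^(−kt) = 184 × e^(−0.01770 × 143) = 184 × e^(−2.531) = 184 × 0.07957 ≈ 14.6 µg/L

14.6 µg/L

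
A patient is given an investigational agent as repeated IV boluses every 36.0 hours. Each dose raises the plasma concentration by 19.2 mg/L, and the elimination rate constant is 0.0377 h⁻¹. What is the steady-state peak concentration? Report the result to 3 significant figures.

25.9 mg/L

Fraction remaining after one interval: e^(−kτ) = e^(−0.03770 × 36.0) = 0.2574
R = 1 / (1 − 0.2574) = 1.347
Css,max = 19.2 × 1.347 ≈ 25.9 mg/L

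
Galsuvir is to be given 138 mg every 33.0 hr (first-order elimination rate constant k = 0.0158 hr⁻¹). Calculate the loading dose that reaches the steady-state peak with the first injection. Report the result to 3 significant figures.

Accumulation ratio R = 1 / (1 − e^(−kτ)) = 1 / (1 − e^(−0.01580×33.0)) = 1 / (1 − 0.5937) = 2.461
Loading dose = maintenance dose × R = 138 × 2.461 ≈ 340 mg

340 mg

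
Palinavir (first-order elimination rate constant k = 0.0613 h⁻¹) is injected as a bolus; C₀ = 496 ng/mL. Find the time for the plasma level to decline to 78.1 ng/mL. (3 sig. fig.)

30.2 hours

C(t) = C₀ e^(−kt)  ⇒  t = ln(C₀/C) / k
t = ln(496/78.1) / 0.06130 = 1.849 / 0.06130 ≈ 30.2 hours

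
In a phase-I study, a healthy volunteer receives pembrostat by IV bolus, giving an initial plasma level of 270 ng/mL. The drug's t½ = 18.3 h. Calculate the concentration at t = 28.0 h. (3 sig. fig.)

k = ln 2 / 18.3 = 0.03788 h⁻¹
28.0 h is 1.530 half-lives, so C = 270 × (1/2)^1.530 = 270 × 0.3463 ≈ 93.5 ng/mL

93.5 ng/mL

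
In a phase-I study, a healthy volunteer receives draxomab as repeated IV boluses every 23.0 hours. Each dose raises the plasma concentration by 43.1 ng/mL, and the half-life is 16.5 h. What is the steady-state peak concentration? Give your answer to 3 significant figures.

k = ln 2 / 16.5 = 0.04201 h⁻¹
Fraction remaining after one interval: e^(−kτ) = e^(−0.04201 × 23.0) = 0.3805
R = 1 / (1 − 0.3805) = 1.614
Css,max = 43.1 × 1.614 ≈ 69.6 ng/mL

69.6 ng/mL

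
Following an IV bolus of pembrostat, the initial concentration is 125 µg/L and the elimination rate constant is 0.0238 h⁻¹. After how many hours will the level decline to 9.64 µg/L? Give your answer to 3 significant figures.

C(t) = C₀ e^(−kt)  ⇒  t = ln(C₀/C) / k
t = ln(125/9.64) / 0.02380 = 2.562 / 0.02380 ≈ 108 hours

108 hours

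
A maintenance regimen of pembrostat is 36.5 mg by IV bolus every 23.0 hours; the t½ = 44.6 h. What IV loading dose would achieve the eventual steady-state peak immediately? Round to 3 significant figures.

k = ln 2 / 44.6 = 0.01554 h⁻¹
Accumulation ratio R = 1 / (1 − e^(−kτ)) = 1 / (1 − e^(−0.01554×23.0)) = 1 / (1 − 0.6995) = 3.327
Loading dose = maintenance dose × R = 36.5 × 3.327 ≈ 121 mg

121 mg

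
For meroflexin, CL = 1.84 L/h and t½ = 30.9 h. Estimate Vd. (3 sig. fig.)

k = ln 2 / t½ = ln 2 / 30.9 = 0.02243 h⁻¹
V = CL / k = 1.84 / 0.02243 ≈ 82.0 L

82.0 L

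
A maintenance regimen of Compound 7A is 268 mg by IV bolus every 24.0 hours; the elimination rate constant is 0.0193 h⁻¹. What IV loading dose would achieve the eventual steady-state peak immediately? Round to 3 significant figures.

723 mg

Accumulation ratio R = 1 / (1 − e^(−kτ)) = 1 / (1 − e^(−0.01930×24.0)) = 1 / (1 − 0.6293) = 2.697
Loading dose = maintenance dose × R = 268 × 2.697 ≈ 723 mg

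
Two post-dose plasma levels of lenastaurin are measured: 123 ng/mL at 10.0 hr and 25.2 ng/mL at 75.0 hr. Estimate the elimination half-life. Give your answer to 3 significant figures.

k = ln(C₁/C₂) / (t₂ − t₁) = ln(123/25.2) / (75.0 − 10.0)
  = 1.585 / 65.00 = 0.02439 hr⁻¹
t½ = ln 2 / k = ln 2 / 0.02439 ≈ 28.4 hours

28.4 hours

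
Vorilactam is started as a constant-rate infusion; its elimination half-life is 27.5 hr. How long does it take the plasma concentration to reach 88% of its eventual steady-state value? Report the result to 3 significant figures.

84.1 hours

k = ln 2 / 27.5 = 0.02521 hr⁻¹
f = 1 − e^(−kt)  ⇒  t = −ln(1 − f) / k
t = −ln(1 − 0.88) / 0.02521 = 2.120 / 0.02521 ≈ 84.1 hours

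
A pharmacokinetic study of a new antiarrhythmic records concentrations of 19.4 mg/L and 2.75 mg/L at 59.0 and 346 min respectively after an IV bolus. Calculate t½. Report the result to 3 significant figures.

102 minutes

k = ln(C₁/C₂) / (t₂ − t₁) = ln(19.4/2.75) / (346 − 59.0)
  = 1.954 / 287.0 = 0.006807 min⁻¹
t½ = ln 2 / k = ln 2 / 0.006807 ≈ 102 minutes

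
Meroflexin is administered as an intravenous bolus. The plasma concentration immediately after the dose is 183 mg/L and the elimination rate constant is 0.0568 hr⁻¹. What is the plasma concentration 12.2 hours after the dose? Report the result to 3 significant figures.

C(t) = C₀ e^(−kt) = 183 × e^(−0.05680 × 12.2) = 183 × e^(−0.6930) = 183 × 0.5001 ≈ 91.5 mg/L

91.5 mg/L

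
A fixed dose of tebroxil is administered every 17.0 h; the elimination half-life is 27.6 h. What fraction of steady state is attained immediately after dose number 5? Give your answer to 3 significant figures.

k = ln 2 / 27.6 = 0.02511 h⁻¹
f_n = 1 − e^(−nkτ) = 1 − e^(−5 × 0.02511 × 17.0) = 1 − e^(−2.135) = 1 − 0.1183 ≈ 0.882

0.882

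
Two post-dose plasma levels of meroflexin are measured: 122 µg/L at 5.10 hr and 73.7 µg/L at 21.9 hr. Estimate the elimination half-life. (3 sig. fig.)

k = ln(C₁/C₂) / (t₂ − t₁) = ln(122/73.7) / (21.9 − 5.10)
  = 0.5040 / 16.80 = 0.03000 hr⁻¹
t½ = ln 2 / k = ln 2 / 0.03000 ≈ 23.1 hours

23.1 hours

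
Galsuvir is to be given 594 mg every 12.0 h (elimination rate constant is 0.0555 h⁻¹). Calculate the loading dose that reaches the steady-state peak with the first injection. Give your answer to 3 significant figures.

Accumulation ratio R = 1 / (1 − e^(−kτ)) = 1 / (1 − e^(−0.05550×12.0)) = 1 / (1 − 0.5138) = 2.057
Loading dose = maintenance dose × R = 594 × 2.057 ≈ 1220 mg

1220 mg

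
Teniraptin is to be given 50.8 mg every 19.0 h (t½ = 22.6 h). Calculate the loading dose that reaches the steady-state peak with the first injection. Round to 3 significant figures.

115 mg

k = ln 2 / 22.6 = 0.03067 h⁻¹
Accumulation ratio R = 1 / (1 − e^(−kτ)) = 1 / (1 − e^(−0.03067×19.0)) = 1 / (1 − 0.5584) = 2.264
Loading dose = maintenance dose × R = 50.8 × 2.264 ≈ 115 mg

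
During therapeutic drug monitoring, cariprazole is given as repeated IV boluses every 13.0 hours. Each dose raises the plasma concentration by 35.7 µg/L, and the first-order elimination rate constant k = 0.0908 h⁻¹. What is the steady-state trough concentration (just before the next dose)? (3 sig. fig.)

Fraction remaining after one interval: e^(−kτ) = e^(−0.09080 × 13.0) = 0.3072
R = 1 / (1 − 0.3072) = 1.443
Css,max = 35.7 × 1.443 = 51.53 µg/L
Css,min = Css,max × e^(−kτ) = 51.53 × 0.3072 ≈ 15.8 µg/L

15.8 µg/L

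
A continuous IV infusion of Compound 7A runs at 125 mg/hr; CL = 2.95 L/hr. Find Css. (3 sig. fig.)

42.4 µg/mL

Css = infusion rate / CL = 125 / 2.95 ≈ 42.4 µg/mL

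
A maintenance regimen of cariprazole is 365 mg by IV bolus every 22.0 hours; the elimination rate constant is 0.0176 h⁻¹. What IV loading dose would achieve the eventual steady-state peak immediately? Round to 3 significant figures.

Accumulation ratio R = 1 / (1 − e^(−kτ)) = 1 / (1 − e^(−0.01760×22.0)) = 1 / (1 − 0.6790) = 3.115
Loading dose = maintenance dose × R = 365 × 3.115 ≈ 1140 mg

1140 mg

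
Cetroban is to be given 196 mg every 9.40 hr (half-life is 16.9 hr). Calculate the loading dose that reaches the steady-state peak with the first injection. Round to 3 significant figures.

k = ln 2 / 16.9 = 0.04101 hr⁻¹
Accumulation ratio R = 1 / (1 − e^(−kτ)) = 1 / (1 − e^(−0.04101×9.40)) = 1 / (1 − 0.6801) = 3.126
Loading dose = maintenance dose × R = 196 × 3.126 ≈ 613 mg

613 mg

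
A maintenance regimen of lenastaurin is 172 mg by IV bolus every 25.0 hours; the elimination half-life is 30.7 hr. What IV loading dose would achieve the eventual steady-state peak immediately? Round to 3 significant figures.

399 mg

k = ln 2 / 30.7 = 0.02258 hr⁻¹
Accumulation ratio R = 1 / (1 − e^(−kτ)) = 1 / (1 − e^(−0.02258×25.0)) = 1 / (1 − 0.5687) = 2.318
Loading dose = maintenance dose × R = 172 × 2.318 ≈ 399 mg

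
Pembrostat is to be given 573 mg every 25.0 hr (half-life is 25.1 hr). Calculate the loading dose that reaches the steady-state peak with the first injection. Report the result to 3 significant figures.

1150 mg

k = ln 2 / 25.1 = 0.02762 hr⁻¹
Accumulation ratio R = 1 / (1 − e^(−kτ)) = 1 / (1 − e^(−0.02762×25.0)) = 1 / (1 − 0.5014) = 2.006
Loading dose = maintenance dose × R = 573 × 2.006 ≈ 1150 mg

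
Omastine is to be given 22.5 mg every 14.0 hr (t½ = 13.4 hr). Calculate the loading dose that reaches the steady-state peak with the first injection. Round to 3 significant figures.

k = ln 2 / 13.4 = 0.05173 hr⁻¹
Accumulation ratio R = 1 / (1 − e^(−kτ)) = 1 / (1 − e^(−0.05173×14.0)) = 1 / (1 − 0.4847) = 1.941
Loading dose = maintenance dose × R = 22.5 × 1.941 ≈ 43.7 mg

43.7 mg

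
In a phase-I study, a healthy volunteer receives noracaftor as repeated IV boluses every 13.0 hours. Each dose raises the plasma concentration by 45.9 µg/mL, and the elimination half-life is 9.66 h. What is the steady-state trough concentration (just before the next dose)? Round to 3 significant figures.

k = ln 2 / 9.66 = 0.07175 h⁻¹
Fraction remaining after one interval: e^(−kτ) = e^(−0.07175 × 13.0) = 0.3934
R = 1 / (1 − 0.3934) = 1.649
Css,max = 45.9 × 1.649 = 75.67 µg/mL
Css,min = Css,max × e^(−kτ) = 75.67 × 0.3934 ≈ 29.8 µg/mL

29.8 µg/mL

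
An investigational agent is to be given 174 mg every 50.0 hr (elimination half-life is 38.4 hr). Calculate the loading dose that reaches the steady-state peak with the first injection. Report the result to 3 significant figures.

293 mg

k = ln 2 / 38.4 = 0.01805 hr⁻¹
Accumulation ratio R = 1 / (1 − e^(−kτ)) = 1 / (1 − e^(−0.01805×50.0)) = 1 / (1 − 0.4055) = 1.682
Loading dose = maintenance dose × R = 174 × 1.682 ≈ 293 mg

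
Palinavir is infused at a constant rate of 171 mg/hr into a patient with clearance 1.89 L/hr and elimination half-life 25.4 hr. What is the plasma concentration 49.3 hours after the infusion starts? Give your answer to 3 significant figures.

Css = rate / CL = 171 / 1.89 = 90.48 µg/mL
k = ln 2 / 25.4 = 0.02729 hr⁻¹
C(t) = Css (1 − e^(−kt)) = 90.48 × (1 − e^(−1.345)) = 90.48 × 0.7396 ≈ 66.9 µg/mL

66.9 µg/mL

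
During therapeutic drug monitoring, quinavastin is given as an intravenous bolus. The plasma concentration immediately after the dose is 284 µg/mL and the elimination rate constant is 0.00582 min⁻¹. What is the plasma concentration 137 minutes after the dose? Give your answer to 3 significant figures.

128 µg/mL

C(t) = C₀ e^(−kt) = 284 × e^(−0.005820 × 137) = 284 × e^(−0.7973) = 284 × 0.4505 ≈ 128 µg/mL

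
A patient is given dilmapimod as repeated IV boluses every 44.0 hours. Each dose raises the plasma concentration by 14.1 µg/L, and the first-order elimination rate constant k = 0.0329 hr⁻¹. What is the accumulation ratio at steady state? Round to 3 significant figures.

1.31

Fraction remaining after one interval: e^(−kτ) = e^(−0.03290 × 44.0) = 0.2351
R = 1 / (1 − 0.2351) = 1 / 0.7649 ≈ 1.31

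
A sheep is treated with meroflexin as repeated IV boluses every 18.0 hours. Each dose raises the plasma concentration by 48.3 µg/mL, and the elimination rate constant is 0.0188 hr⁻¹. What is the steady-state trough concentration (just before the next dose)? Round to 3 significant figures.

Fraction remaining after one interval: e^(−kτ) = e^(−0.01880 × 18.0) = 0.7129
R = 1 / (1 − 0.7129) = 3.483
Css,max = 48.3 × 3.483 = 168.2 µg/mL
Css,min = Css,max × e^(−kτ) = 168.2 × 0.7129 ≈ 120 µg/mL

120 µg/mL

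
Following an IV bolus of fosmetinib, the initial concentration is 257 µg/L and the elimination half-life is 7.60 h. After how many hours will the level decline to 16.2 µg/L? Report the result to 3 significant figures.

k = ln 2 / 7.60 = 0.09120 h⁻¹
C(t) = C₀ e^(−kt)  ⇒  t = ln(C₀/C) / k
t = ln(257/16.2) / 0.09120 = 2.764 / 0.09120 ≈ 30.3 hours

30.3 hours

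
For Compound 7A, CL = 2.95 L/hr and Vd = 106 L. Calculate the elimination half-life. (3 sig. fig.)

k = CL / V = 2.95 / 106 = 0.02783 hr⁻¹
t½ = ln 2 / k = ln 2 / 0.02783 ≈ 24.9 hours

24.9 hours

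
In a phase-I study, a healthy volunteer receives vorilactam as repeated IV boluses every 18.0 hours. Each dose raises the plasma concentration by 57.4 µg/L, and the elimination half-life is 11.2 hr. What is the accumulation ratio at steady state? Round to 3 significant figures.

k = ln 2 / 11.2 = 0.06189 hr⁻¹
Fraction remaining after one interval: e^(−kτ) = e^(−0.06189 × 18.0) = 0.3282
R = 1 / (1 − 0.3282) = 1 / 0.6718 ≈ 1.49

1.49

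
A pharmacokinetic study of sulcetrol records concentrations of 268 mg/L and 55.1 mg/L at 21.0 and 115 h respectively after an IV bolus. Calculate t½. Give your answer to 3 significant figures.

k = ln(C₁/C₂) / (t₂ − t₁) = ln(268/55.1) / (115 − 21.0)
  = 1.582 / 94.00 = 0.01683 h⁻¹
t½ = ln 2 / k = ln 2 / 0.01683 ≈ 41.2 hours

41.2 hours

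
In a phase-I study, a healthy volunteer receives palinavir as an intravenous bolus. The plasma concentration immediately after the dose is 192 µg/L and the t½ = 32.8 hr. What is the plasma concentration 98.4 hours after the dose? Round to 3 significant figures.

k = ln 2 / 32.8 = 0.02113 hr⁻¹
98.4 hr is 3.000 half-lives, so C = 192 × (1/2)^3.000 = 192 × 0.1250 ≈ 24.0 µg/L

24.0 µg/L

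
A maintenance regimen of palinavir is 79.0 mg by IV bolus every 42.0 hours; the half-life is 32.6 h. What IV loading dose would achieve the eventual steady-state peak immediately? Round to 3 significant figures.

134 mg

k = ln 2 / 32.6 = 0.02126 h⁻¹
Accumulation ratio R = 1 / (1 − e^(−kτ)) = 1 / (1 − e^(−0.02126×42.0)) = 1 / (1 − 0.4094) = 1.693
Loading dose = maintenance dose × R = 79.0 × 1.693 ≈ 134 mg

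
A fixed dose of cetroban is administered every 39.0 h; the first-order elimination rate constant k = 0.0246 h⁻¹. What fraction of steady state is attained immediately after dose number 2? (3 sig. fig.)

f_n = 1 − e^(−nkτ) = 1 − e^(−2 × 0.02460 × 39.0) = 1 − e^(−1.919) = 1 − 0.1468 ≈ 0.853

0.853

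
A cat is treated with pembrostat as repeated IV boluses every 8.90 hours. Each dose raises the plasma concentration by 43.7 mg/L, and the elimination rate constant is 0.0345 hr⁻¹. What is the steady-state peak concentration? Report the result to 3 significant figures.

Fraction remaining after one interval: e^(−kτ) = e^(−0.03450 × 8.90) = 0.7356
R = 1 / (1 − 0.7356) = 3.782
Css,max = 43.7 × 3.782 ≈ 165 mg/L

165 mg/L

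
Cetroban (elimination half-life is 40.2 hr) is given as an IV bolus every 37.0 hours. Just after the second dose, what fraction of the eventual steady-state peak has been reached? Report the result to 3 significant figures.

0.721

k = ln 2 / 40.2 = 0.01724 hr⁻¹
f_n = 1 − e^(−nkτ) = 1 − e^(−2 × 0.01724 × 37.0) = 1 − e^(−1.276) = 1 − 0.2792 ≈ 0.721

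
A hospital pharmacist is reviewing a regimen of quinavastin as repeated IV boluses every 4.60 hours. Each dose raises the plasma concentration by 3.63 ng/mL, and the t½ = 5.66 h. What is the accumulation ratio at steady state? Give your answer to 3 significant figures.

k = ln 2 / 5.66 = 0.1225 h⁻¹
Fraction remaining after one interval: e^(−kτ) = e^(−0.1225 × 4.60) = 0.5693
R = 1 / (1 − 0.5693) = 1 / 0.4307 ≈ 2.32

2.32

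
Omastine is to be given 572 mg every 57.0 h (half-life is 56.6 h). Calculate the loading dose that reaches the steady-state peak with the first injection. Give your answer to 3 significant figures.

1140 mg

k = ln 2 / 56.6 = 0.01225 h⁻¹
Accumulation ratio R = 1 / (1 − e^(−kτ)) = 1 / (1 − e^(−0.01225×57.0)) = 1 / (1 − 0.4976) = 1.990
Loading dose = maintenance dose × R = 572 × 1.990 ≈ 1140 mg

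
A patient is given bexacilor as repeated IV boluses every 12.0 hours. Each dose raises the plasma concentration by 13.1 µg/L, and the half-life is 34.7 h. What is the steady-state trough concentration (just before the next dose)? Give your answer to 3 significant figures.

48.4 µg/L

k = ln 2 / 34.7 = 0.01998 h⁻¹
Fraction remaining after one interval: e^(−kτ) = e^(−0.01998 × 12.0) = 0.7869
R = 1 / (1 − 0.7869) = 4.692
Css,max = 13.1 × 4.692 = 61.46 µg/L
Css,min = Css,max × e^(−kτ) = 61.46 × 0.7869 ≈ 48.4 µg/L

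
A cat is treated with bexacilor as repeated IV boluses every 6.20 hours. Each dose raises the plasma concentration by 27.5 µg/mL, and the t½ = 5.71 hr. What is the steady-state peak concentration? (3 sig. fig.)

k = ln 2 / 5.71 = 0.1214 hr⁻¹
Fraction remaining after one interval: e^(−kτ) = e^(−0.1214 × 6.20) = 0.4711
R = 1 / (1 − 0.4711) = 1.891
Css,max = 27.5 × 1.891 ≈ 52.0 µg/mL

52.0 µg/mL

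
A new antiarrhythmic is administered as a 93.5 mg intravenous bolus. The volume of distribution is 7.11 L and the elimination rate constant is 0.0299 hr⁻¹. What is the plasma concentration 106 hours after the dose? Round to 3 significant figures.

0.553 mg/L

C₀ = dose / V = 93.5 / 7.11 = 13.15 mg/L
C(t) = C₀ e^(−kt) = 13.15 × e^(−0.02990 × 106) = 13.15 × e^(−3.169) = 13.15 × 0.04203 ≈ 0.553 mg/L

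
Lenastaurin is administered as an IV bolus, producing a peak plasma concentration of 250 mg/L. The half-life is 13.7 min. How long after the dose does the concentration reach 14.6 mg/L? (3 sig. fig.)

56.1 minutes

k = ln 2 / 13.7 = 0.05059 min⁻¹
C(t) = C₀ e^(−kt)  ⇒  t = ln(C₀/C) / k
t = ln(250/14.6) / 0.05059 = 2.840 / 0.05059 ≈ 56.1 minutes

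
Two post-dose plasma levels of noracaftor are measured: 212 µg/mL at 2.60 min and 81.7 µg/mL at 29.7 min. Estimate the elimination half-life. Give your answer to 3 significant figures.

19.7 minutes

k = ln(C₁/C₂) / (t₂ − t₁) = ln(212/81.7) / (29.7 − 2.60)
  = 0.9535 / 27.10 = 0.03519 min⁻¹
t½ = ln 2 / k = ln 2 / 0.03519 ≈ 19.7 minutes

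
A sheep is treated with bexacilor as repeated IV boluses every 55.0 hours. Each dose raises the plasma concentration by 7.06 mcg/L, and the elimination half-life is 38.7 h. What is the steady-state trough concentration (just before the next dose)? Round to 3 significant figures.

4.21 mcg/L

k = ln 2 / 38.7 = 0.01791 h⁻¹
Fraction remaining after one interval: e^(−kτ) = e^(−0.01791 × 55.0) = 0.3734
R = 1 / (1 − 0.3734) = 1.596
Css,max = 7.06 × 1.596 = 11.27 mcg/L
Css,min = Css,max × e^(−kτ) = 11.27 × 0.3734 ≈ 4.21 mcg/L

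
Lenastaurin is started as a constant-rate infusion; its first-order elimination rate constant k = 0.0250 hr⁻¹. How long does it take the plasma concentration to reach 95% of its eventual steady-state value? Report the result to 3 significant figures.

120 hours

f = 1 − e^(−kt)  ⇒  t = −ln(1 − f) / k
t = −ln(1 − 0.95) / 0.02500 = 2.996 / 0.02500 ≈ 120 hours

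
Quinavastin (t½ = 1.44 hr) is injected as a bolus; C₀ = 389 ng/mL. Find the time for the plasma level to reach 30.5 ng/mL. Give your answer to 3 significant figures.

k = ln 2 / 1.44 = 0.4814 hr⁻¹
C(t) = C₀ e^(−kt)  ⇒  t = ln(C₀/C) / k
t = ln(389/30.5) / 0.4814 = 2.546 / 0.4814 ≈ 5.29 hours

5.29 hours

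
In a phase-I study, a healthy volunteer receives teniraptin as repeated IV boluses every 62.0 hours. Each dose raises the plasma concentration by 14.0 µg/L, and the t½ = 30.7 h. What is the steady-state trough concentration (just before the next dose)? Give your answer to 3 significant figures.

4.58 µg/L

k = ln 2 / 30.7 = 0.02258 h⁻¹
Fraction remaining after one interval: e^(−kτ) = e^(−0.02258 × 62.0) = 0.2466
R = 1 / (1 − 0.2466) = 1.327
Css,max = 14.0 × 1.327 = 18.58 µg/L
Css,min = Css,max × e^(−kτ) = 18.58 × 0.2466 ≈ 4.58 µg/L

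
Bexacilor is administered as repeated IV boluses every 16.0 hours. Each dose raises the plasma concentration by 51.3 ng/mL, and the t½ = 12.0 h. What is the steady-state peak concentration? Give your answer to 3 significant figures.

k = ln 2 / 12.0 = 0.05776 h⁻¹
Fraction remaining after one interval: e^(−kτ) = e^(−0.05776 × 16.0) = 0.3969
R = 1 / (1 − 0.3969) = 1.658
Css,max = 51.3 × 1.658 ≈ 85.1 ng/mL

85.1 ng/mL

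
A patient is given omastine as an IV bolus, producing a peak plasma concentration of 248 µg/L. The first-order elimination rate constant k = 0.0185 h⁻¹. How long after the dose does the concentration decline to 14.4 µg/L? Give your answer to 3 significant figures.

C(t) = C₀ e^(−kt)  ⇒  t = ln(C₀/C) / k
t = ln(248/14.4) / 0.01850 = 2.846 / 0.01850 ≈ 154 hours

154 hours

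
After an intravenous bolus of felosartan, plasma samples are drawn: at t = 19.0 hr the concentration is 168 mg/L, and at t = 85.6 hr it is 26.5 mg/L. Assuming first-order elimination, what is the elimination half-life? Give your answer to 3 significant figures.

k = ln(C₁/C₂) / (t₂ − t₁) = ln(168/26.5) / (85.6 − 19.0)
  = 1.847 / 66.60 = 0.02773 hr⁻¹
t½ = ln 2 / k = ln 2 / 0.02773 ≈ 25.0 hours

25.0 hours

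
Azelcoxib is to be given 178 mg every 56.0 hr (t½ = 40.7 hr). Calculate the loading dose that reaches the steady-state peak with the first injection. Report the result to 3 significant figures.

290 mg

k = ln 2 / 40.7 = 0.01703 hr⁻¹
Accumulation ratio R = 1 / (1 − e^(−kτ)) = 1 / (1 − e^(−0.01703×56.0)) = 1 / (1 − 0.3853) = 1.627
Loading dose = maintenance dose × R = 178 × 1.627 ≈ 290 mg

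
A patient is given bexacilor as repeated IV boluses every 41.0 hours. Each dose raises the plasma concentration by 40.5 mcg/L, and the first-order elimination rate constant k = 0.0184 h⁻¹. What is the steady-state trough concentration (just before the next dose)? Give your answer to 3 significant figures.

Fraction remaining after one interval: e^(−kτ) = e^(−0.01840 × 41.0) = 0.4703
R = 1 / (1 − 0.4703) = 1.888
Css,max = 40.5 × 1.888 = 76.46 mcg/L
Css,min = Css,max × e^(−kτ) = 76.46 × 0.4703 ≈ 36.0 mcg/L

36.0 mcg/L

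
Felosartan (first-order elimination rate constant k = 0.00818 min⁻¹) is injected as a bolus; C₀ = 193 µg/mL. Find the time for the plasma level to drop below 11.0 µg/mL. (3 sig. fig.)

350 minutes

C(t) = C₀ e^(−kt)  ⇒  t = ln(C₀/C) / k
t = ln(193/11.0) / 0.008180 = 2.865 / 0.008180 ≈ 350 minutes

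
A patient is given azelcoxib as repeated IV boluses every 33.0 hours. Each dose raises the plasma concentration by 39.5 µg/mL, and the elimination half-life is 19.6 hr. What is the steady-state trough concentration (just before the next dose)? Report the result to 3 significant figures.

17.9 µg/mL

k = ln 2 / 19.6 = 0.03536 hr⁻¹
Fraction remaining after one interval: e^(−kτ) = e^(−0.03536 × 33.0) = 0.3113
R = 1 / (1 − 0.3113) = 1.452
Css,max = 39.5 × 1.452 = 57.35 µg/mL
Css,min = Css,max × e^(−kτ) = 57.35 × 0.3113 ≈ 17.9 µg/mL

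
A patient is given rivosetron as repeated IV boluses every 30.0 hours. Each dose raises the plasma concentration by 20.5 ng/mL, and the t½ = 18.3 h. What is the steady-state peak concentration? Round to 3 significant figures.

k = ln 2 / 18.3 = 0.03788 h⁻¹
Fraction remaining after one interval: e^(−kτ) = e^(−0.03788 × 30.0) = 0.3210
R = 1 / (1 − 0.3210) = 1.473
Css,max = 20.5 × 1.473 ≈ 30.2 ng/mL

30.2 ng/mL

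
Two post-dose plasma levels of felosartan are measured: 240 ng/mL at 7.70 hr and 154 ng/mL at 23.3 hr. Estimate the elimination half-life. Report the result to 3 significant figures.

24.4 hours

k = ln(C₁/C₂) / (t₂ − t₁) = ln(240/154) / (23.3 − 7.70)
  = 0.4437 / 15.60 = 0.02844 hr⁻¹
t½ = ln 2 / k = ln 2 / 0.02844 ≈ 24.4 hours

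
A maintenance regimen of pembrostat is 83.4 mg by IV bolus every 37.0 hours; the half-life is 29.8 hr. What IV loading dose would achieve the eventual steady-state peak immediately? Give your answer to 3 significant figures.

k = ln 2 / 29.8 = 0.02326 hr⁻¹
Accumulation ratio R = 1 / (1 − e^(−kτ)) = 1 / (1 − e^(−0.02326×37.0)) = 1 / (1 − 0.4229) = 1.733
Loading dose = maintenance dose × R = 83.4 × 1.733 ≈ 145 mg

145 mg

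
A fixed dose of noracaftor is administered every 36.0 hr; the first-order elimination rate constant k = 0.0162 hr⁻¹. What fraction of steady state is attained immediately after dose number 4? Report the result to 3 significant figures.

0.903

f_n = 1 − e^(−nkτ) = 1 − e^(−4 × 0.01620 × 36.0) = 1 − e^(−2.333) = 1 − 0.09702 ≈ 0.903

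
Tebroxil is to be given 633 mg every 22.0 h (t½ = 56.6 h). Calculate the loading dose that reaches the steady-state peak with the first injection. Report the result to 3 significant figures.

k = ln 2 / 56.6 = 0.01225 h⁻¹
Accumulation ratio R = 1 / (1 − e^(−kτ)) = 1 / (1 − e^(−0.01225×22.0)) = 1 / (1 − 0.7638) = 4.234
Loading dose = maintenance dose × R = 633 × 4.234 ≈ 2680 mg

2680 mg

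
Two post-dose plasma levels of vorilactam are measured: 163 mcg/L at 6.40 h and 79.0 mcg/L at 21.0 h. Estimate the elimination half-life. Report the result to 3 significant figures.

14.0 hours

k = ln(C₁/C₂) / (t₂ − t₁) = ln(163/79.0) / (21.0 − 6.40)
  = 0.7243 / 14.60 = 0.04961 h⁻¹
t½ = ln 2 / k = ln 2 / 0.04961 ≈ 14.0 hours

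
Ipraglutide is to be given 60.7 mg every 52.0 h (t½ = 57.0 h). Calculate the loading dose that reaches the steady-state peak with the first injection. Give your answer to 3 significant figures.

k = ln 2 / 57.0 = 0.01216 h⁻¹
Accumulation ratio R = 1 / (1 − e^(−kτ)) = 1 / (1 − e^(−0.01216×52.0)) = 1 / (1 − 0.5313) = 2.134
Loading dose = maintenance dose × R = 60.7 × 2.134 ≈ 130 mg

130 mg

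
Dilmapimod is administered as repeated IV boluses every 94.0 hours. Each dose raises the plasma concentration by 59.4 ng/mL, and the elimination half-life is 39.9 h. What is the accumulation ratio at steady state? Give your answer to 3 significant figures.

1.24

k = ln 2 / 39.9 = 0.01737 h⁻¹
Fraction remaining after one interval: e^(−kτ) = e^(−0.01737 × 94.0) = 0.1953
R = 1 / (1 − 0.1953) = 1 / 0.8047 ≈ 1.24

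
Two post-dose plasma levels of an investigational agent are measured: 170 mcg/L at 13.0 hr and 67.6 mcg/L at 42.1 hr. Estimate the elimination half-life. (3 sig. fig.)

21.9 hours

k = ln(C₁/C₂) / (t₂ − t₁) = ln(170/67.6) / (42.1 − 13.0)
  = 0.9222 / 29.10 = 0.03169 hr⁻¹
t½ = ln 2 / k = ln 2 / 0.03169 ≈ 21.9 hours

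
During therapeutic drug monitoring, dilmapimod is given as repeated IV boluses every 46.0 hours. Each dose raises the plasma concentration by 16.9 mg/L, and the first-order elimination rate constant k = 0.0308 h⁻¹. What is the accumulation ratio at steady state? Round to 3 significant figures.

1.32

Fraction remaining after one interval: e^(−kτ) = e^(−0.03080 × 46.0) = 0.2425
R = 1 / (1 − 0.2425) = 1 / 0.7575 ≈ 1.32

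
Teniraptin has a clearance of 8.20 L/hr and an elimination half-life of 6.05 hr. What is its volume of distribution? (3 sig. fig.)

71.6 L

k = ln 2 / t½ = ln 2 / 6.05 = 0.1146 hr⁻¹
V = CL / k = 8.20 / 0.1146 ≈ 71.6 L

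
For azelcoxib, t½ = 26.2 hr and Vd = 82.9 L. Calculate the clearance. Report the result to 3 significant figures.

2.19 L/hr

k = ln 2 / t½ = ln 2 / 26.2 = 0.02646 hr⁻¹
CL = k · V = 0.02646 × 82.9 ≈ 2.19 L/hr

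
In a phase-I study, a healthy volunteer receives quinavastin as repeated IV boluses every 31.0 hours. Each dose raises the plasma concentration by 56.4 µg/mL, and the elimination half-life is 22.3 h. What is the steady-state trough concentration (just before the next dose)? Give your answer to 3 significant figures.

k = ln 2 / 22.3 = 0.03108 h⁻¹
Fraction remaining after one interval: e^(−kτ) = e^(−0.03108 × 31.0) = 0.3815
R = 1 / (1 − 0.3815) = 1.617
Css,max = 56.4 × 1.617 = 91.19 µg/mL
Css,min = Css,max × e^(−kτ) = 91.19 × 0.3815 ≈ 34.8 µg/mL

34.8 µg/mL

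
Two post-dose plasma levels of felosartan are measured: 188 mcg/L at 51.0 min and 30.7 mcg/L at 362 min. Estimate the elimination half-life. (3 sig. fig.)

119 minutes

k = ln(C₁/C₂) / (t₂ − t₁) = ln(188/30.7) / (362 − 51.0)
  = 1.812 / 311.0 = 0.005827 min⁻¹
t½ = ln 2 / k = ln 2 / 0.005827 ≈ 119 minutes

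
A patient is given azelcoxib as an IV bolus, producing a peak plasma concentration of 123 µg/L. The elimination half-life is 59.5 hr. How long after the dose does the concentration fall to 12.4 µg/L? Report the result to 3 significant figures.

197 hours

k = ln 2 / 59.5 = 0.01165 hr⁻¹
C(t) = C₀ e^(−kt)  ⇒  t = ln(C₀/C) / k
t = ln(123/12.4) / 0.01165 = 2.294 / 0.01165 ≈ 197 hours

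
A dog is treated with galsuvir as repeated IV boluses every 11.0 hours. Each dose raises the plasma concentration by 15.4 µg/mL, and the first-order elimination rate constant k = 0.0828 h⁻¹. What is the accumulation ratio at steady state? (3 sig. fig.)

1.67

Fraction remaining after one interval: e^(−kτ) = e^(−0.08280 × 11.0) = 0.4022
R = 1 / (1 − 0.4022) = 1 / 0.5978 ≈ 1.67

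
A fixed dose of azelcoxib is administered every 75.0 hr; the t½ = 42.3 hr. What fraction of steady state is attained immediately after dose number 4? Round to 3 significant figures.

k = ln 2 / 42.3 = 0.01639 hr⁻¹
f_n = 1 − e^(−nkτ) = 1 − e^(−4 × 0.01639 × 75.0) = 1 − e^(−4.916) = 1 − 0.007329 ≈ 0.993

0.993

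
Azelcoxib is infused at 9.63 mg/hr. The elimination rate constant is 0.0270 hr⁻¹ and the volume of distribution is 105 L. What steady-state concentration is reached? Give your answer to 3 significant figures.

3.40 mg/L

CL = k · V = 0.0270 × 105 = 2.835 L/hr
Css = rate / CL = 9.63 / 2.835 ≈ 3.40 mg/L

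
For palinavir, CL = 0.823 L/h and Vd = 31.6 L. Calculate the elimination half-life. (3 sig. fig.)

k = CL / V = 0.823 / 31.6 = 0.02604 h⁻¹
t½ = ln 2 / k = ln 2 / 0.02604 ≈ 26.6 hours

26.6 hours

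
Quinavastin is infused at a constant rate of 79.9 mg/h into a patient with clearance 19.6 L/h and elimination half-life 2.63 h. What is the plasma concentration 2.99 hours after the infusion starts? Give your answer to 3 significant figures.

Css = rate / CL = 79.9 / 19.6 = 4.077 µg/mL
k = ln 2 / 2.63 = 0.2636 h⁻¹
C(t) = Css (1 − e^(−kt)) = 4.077 × (1 − e^(−0.7880)) = 4.077 × 0.5453 ≈ 2.22 µg/mL

2.22 µg/mL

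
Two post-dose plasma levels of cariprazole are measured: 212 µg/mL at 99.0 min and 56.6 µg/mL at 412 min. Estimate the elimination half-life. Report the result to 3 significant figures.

164 minutes

k = ln(C₁/C₂) / (t₂ − t₁) = ln(212/56.6) / (412 − 99.0)
  = 1.321 / 313.0 = 0.004219 min⁻¹
t½ = ln 2 / k = ln 2 / 0.004219 ≈ 164 minutes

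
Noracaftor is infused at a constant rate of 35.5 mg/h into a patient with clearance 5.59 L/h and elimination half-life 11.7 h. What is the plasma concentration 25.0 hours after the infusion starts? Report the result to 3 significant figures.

Css = rate / CL = 35.5 / 5.59 = 6.351 µg/mL
k = ln 2 / 11.7 = 0.05924 h⁻¹
C(t) = Css (1 − e^(−kt)) = 6.351 × (1 − e^(−1.481)) = 6.351 × 0.7726 ≈ 4.91 µg/mL

4.91 µg/mL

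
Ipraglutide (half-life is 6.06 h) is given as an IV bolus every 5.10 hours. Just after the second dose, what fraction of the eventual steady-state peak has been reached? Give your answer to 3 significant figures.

0.689

k = ln 2 / 6.06 = 0.1144 h⁻¹
f_n = 1 − e^(−nkτ) = 1 − e^(−2 × 0.1144 × 5.10) = 1 − e^(−1.167) = 1 − 0.3114 ≈ 0.689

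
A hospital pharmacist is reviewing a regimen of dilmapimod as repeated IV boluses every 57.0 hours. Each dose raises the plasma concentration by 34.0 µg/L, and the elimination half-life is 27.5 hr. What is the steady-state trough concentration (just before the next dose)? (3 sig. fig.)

k = ln 2 / 27.5 = 0.02521 hr⁻¹
Fraction remaining after one interval: e^(−kτ) = e^(−0.02521 × 57.0) = 0.2377
R = 1 / (1 − 0.2377) = 1.312
Css,max = 34.0 × 1.312 = 44.60 µg/L
Css,min = Css,max × e^(−kτ) = 44.60 × 0.2377 ≈ 10.6 µg/L

10.6 µg/L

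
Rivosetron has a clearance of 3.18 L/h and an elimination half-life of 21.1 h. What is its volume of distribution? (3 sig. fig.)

96.8 L

k = ln 2 / t½ = ln 2 / 21.1 = 0.03285 h⁻¹
V = CL / k = 3.18 / 0.03285 ≈ 96.8 L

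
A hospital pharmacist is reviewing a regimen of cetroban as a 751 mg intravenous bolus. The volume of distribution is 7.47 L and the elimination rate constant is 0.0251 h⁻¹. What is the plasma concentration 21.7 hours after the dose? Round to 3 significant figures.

C₀ = dose / V = 751 / 7.47 = 100.5 mg/L
C(t) = C₀ e^(−kt) = 100.5 × e^(−0.02510 × 21.7) = 100.5 × e^(−0.5447) = 100.5 × 0.5800 ≈ 58.3 mg/L

58.3 mg/L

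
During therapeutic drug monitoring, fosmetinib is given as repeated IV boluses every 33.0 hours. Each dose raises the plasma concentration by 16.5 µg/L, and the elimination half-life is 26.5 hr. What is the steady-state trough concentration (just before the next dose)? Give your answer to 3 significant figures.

k = ln 2 / 26.5 = 0.02616 hr⁻¹
Fraction remaining after one interval: e^(−kτ) = e^(−0.02616 × 33.0) = 0.4218
R = 1 / (1 − 0.4218) = 1.730
Css,max = 16.5 × 1.730 = 28.54 µg/L
Css,min = Css,max × e^(−kτ) = 28.54 × 0.4218 ≈ 12.0 µg/L

12.0 µg/L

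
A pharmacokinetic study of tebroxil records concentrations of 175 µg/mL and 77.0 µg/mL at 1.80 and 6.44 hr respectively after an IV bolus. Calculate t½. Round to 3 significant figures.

k = ln(C₁/C₂) / (t₂ − t₁) = ln(175/77.0) / (6.44 − 1.80)
  = 0.8210 / 4.640 = 0.1769 hr⁻¹
t½ = ln 2 / k = ln 2 / 0.1769 ≈ 3.92 hours

3.92 hours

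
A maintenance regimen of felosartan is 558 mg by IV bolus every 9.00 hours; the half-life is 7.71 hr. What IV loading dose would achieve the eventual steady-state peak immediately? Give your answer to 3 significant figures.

k = ln 2 / 7.71 = 0.08990 hr⁻¹
Accumulation ratio R = 1 / (1 − e^(−kτ)) = 1 / (1 − e^(−0.08990×9.00)) = 1 / (1 − 0.4452) = 1.803
Loading dose = maintenance dose × R = 558 × 1.803 ≈ 1010 mg

1010 mg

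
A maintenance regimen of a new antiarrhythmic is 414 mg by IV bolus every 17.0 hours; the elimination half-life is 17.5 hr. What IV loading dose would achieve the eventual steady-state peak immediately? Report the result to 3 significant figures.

k = ln 2 / 17.5 = 0.03961 hr⁻¹
Accumulation ratio R = 1 / (1 − e^(−kτ)) = 1 / (1 − e^(−0.03961×17.0)) = 1 / (1 − 0.5100) = 2.041
Loading dose = maintenance dose × R = 414 × 2.041 ≈ 845 mg

845 mg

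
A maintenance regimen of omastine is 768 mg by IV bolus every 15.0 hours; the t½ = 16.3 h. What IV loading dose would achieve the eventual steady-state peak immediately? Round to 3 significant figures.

k = ln 2 / 16.3 = 0.04252 h⁻¹
Accumulation ratio R = 1 / (1 − e^(−kτ)) = 1 / (1 − e^(−0.04252×15.0)) = 1 / (1 − 0.5284) = 2.121
Loading dose = maintenance dose × R = 768 × 2.121 ≈ 1630 mg

1630 mg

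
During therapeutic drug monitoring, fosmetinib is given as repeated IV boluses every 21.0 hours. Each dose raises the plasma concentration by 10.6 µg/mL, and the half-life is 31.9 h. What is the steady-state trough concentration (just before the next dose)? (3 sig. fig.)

18.3 µg/mL

k = ln 2 / 31.9 = 0.02173 h⁻¹
Fraction remaining after one interval: e^(−kτ) = e^(−0.02173 × 21.0) = 0.6336
R = 1 / (1 − 0.6336) = 2.729
Css,max = 10.6 × 2.729 = 28.93 µg/mL
Css,min = Css,max × e^(−kτ) = 28.93 × 0.6336 ≈ 18.3 µg/mL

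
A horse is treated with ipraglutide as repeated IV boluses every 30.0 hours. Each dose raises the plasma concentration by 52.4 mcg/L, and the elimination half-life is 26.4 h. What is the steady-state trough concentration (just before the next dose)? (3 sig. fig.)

43.7 mcg/L

k = ln 2 / 26.4 = 0.02626 h⁻¹
Fraction remaining after one interval: e^(−kτ) = e^(−0.02626 × 30.0) = 0.4549
R = 1 / (1 − 0.4549) = 1.835
Css,max = 52.4 × 1.835 = 96.13 mcg/L
Css,min = Css,max × e^(−kτ) = 96.13 × 0.4549 ≈ 43.7 mcg/L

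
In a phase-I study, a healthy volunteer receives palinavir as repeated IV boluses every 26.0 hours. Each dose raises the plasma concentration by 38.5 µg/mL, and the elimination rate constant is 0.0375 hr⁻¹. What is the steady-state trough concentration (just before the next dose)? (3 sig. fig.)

Fraction remaining after one interval: e^(−kτ) = e^(−0.03750 × 26.0) = 0.3772
R = 1 / (1 − 0.3772) = 1.606
Css,max = 38.5 × 1.606 = 61.82 µg/mL
Css,min = Css,max × e^(−kτ) = 61.82 × 0.3772 ≈ 23.3 µg/mL

23.3 µg/mL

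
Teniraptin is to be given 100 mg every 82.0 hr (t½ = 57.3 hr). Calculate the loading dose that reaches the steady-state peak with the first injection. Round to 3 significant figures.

k = ln 2 / 57.3 = 0.01210 hr⁻¹
Accumulation ratio R = 1 / (1 − e^(−kτ)) = 1 / (1 − e^(−0.01210×82.0)) = 1 / (1 − 0.3709) = 1.589
Loading dose = maintenance dose × R = 100 × 1.589 ≈ 159 mg

159 mg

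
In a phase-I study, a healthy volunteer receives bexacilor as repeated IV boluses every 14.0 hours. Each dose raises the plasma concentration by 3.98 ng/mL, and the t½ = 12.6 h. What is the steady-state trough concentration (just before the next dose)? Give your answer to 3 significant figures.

3.43 ng/mL

k = ln 2 / 12.6 = 0.05501 h⁻¹
Fraction remaining after one interval: e^(−kτ) = e^(−0.05501 × 14.0) = 0.4629
R = 1 / (1 − 0.4629) = 1.862
Css,max = 3.98 × 1.862 = 7.411 ng/mL
Css,min = Css,max × e^(−kτ) = 7.411 × 0.4629 ≈ 3.43 ng/mL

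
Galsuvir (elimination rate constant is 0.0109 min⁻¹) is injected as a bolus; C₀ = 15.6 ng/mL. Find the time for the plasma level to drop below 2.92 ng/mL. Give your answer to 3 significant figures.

154 minutes

C(t) = C₀ e^(−kt)  ⇒  t = ln(C₀/C) / k
t = ln(15.6/2.92) / 0.01090 = 1.676 / 0.01090 ≈ 154 minutes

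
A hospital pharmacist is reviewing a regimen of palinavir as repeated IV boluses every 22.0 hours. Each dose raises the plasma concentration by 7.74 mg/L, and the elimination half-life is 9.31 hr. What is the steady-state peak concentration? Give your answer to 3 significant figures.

9.61 mg/L

k = ln 2 / 9.31 = 0.07445 hr⁻¹
Fraction remaining after one interval: e^(−kτ) = e^(−0.07445 × 22.0) = 0.1944
R = 1 / (1 − 0.1944) = 1.241
Css,max = 7.74 × 1.241 ≈ 9.61 mg/L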